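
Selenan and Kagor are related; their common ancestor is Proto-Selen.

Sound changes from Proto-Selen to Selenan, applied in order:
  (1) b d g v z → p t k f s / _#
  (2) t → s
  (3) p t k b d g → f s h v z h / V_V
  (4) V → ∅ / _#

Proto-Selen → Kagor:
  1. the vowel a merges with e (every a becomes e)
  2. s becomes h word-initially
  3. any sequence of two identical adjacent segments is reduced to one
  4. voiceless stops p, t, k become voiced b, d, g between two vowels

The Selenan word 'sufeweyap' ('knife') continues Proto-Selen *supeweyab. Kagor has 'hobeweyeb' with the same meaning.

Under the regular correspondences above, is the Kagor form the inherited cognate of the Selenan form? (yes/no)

Derive the expected Kagor reflex of *supeweyab:
Kagor: start from *supeweyab.
  rule 1 (vowel merger): supeweyab → supeweyeb
  rule 2 (debuccalisation): supeweyeb → hupeweyeb
  rule 3: no change — hupeweyeb
  rule 4 (intervocalic voicing): hupeweyeb → hubeweyeb
  ⇒ Kagor hubeweyeb
The regular Kagor reflex would be 'hubeweyeb', but the attested form is 'hobeweyeb'. The correspondence is irregular, so they are not cognates (the Kagor form has a different source).

no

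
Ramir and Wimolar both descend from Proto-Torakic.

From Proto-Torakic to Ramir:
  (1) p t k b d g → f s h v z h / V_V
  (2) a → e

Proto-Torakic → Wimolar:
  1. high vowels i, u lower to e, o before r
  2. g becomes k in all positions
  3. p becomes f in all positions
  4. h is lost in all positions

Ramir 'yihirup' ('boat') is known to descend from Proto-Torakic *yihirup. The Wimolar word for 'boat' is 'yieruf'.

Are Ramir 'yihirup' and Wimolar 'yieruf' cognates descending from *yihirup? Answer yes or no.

Derive the expected Wimolar reflex of *yihirup:
Wimolar: *yihirup
  yihirup → yiherup   [pre-rhotic lowering]
  yiherup (rule 2 does not apply)
  yiherup → yiheruf   [unconditioned shift]
  yiheruf → yieruf   [h-loss]
  giving Wimolar yieruf.
Wimolar 'yieruf' matches the regular reflex exactly, so the pair is cognate.

yes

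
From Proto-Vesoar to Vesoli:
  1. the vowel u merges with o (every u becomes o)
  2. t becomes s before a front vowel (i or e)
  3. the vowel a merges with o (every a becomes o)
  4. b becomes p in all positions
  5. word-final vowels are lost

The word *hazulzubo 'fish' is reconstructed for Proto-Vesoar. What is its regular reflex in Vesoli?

Vesoli: *hazulzubo > hazolzobo > hozolzobo > hozolzopo > hozolzop  (by vowel merger, vowel merger, unconditioned shift, apocope)

hozolzop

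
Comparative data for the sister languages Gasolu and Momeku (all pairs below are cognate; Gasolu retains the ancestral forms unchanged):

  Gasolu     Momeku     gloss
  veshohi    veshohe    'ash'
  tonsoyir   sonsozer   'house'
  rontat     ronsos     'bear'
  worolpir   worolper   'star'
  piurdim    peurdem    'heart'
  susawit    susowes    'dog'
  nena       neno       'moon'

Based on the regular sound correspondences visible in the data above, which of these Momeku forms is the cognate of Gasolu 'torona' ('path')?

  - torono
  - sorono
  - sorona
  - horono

tonsoyir ~ sonsozer — Gasolu t corresponds to Momeku s word-initially before a back vowel.
nena ~ neno — Gasolu a corresponds to Momeku o word-finally.
Applying these to Gasolu 'torona':
  torona → sorona   (t→s word-initially before a back vowel)
  sorona → sorono   (a→o word-finally)
So the Momeku cognate is 'sorono'.

sorono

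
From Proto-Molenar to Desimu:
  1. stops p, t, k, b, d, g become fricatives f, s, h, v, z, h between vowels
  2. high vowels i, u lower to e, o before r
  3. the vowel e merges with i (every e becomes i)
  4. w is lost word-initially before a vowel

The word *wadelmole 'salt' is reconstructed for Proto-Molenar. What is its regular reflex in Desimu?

azilmoli

Desimu: start from *wadelmole.
  rule 1 (intervocalic lenition): wadelmole → wazelmole
  rule 2: no change — wazelmole
  rule 3 (vowel merger): wazelmole → wazilmoli
  rule 4 (glide loss): wazilmoli → azilmoli
  ⇒ Desimu azilmoli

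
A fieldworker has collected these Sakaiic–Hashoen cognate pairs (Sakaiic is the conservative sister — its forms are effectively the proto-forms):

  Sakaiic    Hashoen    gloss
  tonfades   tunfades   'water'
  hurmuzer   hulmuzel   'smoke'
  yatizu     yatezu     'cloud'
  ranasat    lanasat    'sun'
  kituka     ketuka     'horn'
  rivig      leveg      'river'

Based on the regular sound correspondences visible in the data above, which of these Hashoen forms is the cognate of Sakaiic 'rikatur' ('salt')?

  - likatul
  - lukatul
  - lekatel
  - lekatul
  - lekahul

lekatul

rivig ~ leveg — Sakaiic r corresponds to Hashoen l word-initially before a front vowel.
yatizu ~ yatezu, kituka ~ ketuka — Sakaiic i corresponds to Hashoen e after a consonant, before a consonant other than r, m, n, p, b, f, v.
hurmuzer ~ hulmuzel — Sakaiic r corresponds to Hashoen l word-finally.
Applying these to Sakaiic 'rikatur':
  rikatur → likatur   (r→l word-initially before a front vowel)
  likatur → lekatur   (i→e after a consonant, before a consonant other than r, m, n, p, b, f, v)
  lekatur → lekatul   (r→l word-finally)
So the Hashoen cognate is 'lekatul'.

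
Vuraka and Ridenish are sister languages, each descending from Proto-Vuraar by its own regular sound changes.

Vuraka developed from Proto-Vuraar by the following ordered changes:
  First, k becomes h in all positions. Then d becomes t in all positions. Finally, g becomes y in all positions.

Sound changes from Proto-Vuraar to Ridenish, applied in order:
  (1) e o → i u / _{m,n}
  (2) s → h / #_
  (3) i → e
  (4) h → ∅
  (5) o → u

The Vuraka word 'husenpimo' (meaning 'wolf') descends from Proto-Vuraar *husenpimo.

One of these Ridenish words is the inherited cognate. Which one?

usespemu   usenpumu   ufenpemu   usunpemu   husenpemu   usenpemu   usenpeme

usenpemu

Ridenish: *husenpimo > husinpimo > husenpemo > usenpemo > usenpemu  (by pre-nasal raising, vowel merger, h-loss, vowel merger)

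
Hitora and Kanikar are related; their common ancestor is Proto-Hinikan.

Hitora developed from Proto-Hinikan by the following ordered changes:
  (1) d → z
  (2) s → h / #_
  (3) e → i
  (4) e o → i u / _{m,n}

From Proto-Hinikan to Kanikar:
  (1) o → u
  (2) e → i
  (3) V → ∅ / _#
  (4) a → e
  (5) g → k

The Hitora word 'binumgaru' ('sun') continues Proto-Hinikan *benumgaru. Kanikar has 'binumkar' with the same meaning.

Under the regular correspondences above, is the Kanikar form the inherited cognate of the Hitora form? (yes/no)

no

Derive the expected Kanikar reflex of *benumgaru:
Kanikar: *benumgaru
  benumgaru (rule 1 does not apply)
  benumgaru → binumgaru   [vowel merger]
  binumgaru → binumgar   [apocope]
  binumgar → binumger   [vowel merger]
  binumger → binumker   [unconditioned shift]
  giving Kanikar binumker.
The regular Kanikar reflex would be 'binumker', but the attested form is 'binumkar'. The correspondence is irregular, so they are not cognates (the Kanikar form has a different source).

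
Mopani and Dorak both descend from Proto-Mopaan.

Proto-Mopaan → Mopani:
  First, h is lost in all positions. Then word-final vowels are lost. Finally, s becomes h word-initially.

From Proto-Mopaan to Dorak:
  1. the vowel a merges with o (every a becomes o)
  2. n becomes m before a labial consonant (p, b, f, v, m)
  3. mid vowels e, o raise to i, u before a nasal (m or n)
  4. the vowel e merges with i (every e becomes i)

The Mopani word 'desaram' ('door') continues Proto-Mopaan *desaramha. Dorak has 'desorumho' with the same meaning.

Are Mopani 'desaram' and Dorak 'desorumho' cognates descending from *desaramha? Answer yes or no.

Derive the expected Dorak reflex of *desaramha:
Dorak: *desaramha > desoromho > desorumho > disorumho  (by vowel merger, pre-nasal raising, vowel merger)
The regular Dorak reflex would be 'disorumho', but the attested form is 'desorumho'. The correspondence is irregular, so they are not cognates (the Dorak form has a different source).

no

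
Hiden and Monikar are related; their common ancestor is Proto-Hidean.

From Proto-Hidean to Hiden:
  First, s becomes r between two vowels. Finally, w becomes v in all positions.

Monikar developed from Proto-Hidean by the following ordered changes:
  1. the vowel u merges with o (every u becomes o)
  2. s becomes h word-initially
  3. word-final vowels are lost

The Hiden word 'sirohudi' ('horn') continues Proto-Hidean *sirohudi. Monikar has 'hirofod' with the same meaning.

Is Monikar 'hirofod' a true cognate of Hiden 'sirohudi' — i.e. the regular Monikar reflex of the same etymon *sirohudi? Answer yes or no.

no

Derive the expected Monikar reflex of *sirohudi:
Monikar: *sirohudi
  sirohudi → sirohodi   [vowel merger]
  sirohodi → hirohodi   [debuccalisation]
  hirohodi → hirohod   [apocope]
  giving Monikar hirohod.
The regular Monikar reflex would be 'hirohod', but the attested form is 'hirofod'. The correspondence is irregular, so they are not cognates (the Monikar form has a different source).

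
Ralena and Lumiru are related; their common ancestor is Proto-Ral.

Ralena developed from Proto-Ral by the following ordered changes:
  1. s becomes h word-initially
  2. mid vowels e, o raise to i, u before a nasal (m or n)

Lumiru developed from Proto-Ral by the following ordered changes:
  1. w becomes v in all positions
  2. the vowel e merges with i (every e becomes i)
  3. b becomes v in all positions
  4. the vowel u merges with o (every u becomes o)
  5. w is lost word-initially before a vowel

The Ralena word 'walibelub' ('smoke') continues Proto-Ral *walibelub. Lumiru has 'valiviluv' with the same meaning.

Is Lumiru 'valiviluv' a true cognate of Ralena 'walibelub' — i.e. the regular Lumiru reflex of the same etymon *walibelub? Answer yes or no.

Derive the expected Lumiru reflex of *walibelub:
Lumiru: start from *walibelub.
  rule 1 (unconditioned shift): walibelub → valibelub
  rule 2 (vowel merger): valibelub → valibilub
  rule 3 (unconditioned shift): valibilub → valiviluv
  rule 4 (vowel merger): valiviluv → valivilov
  rule 5: no change — valivilov
  ⇒ Lumiru valivilov
The regular Lumiru reflex would be 'valivilov', but the attested form is 'valiviluv'. The correspondence is irregular, so they are not cognates (the Lumiru form has a different source).

no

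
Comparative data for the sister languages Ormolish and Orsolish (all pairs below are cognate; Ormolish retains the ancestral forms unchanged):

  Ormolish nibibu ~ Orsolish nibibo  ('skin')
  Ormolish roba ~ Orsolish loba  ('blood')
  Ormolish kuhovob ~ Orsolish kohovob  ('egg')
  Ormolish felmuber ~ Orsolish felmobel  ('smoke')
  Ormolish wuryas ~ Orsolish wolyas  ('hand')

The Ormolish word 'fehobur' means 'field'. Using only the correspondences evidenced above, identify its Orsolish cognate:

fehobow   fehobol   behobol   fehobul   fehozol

fehobol

wuryas ~ wolyas — Ormolish u corresponds to Orsolish o after a consonant, before r.
felmuber ~ felmobel — Ormolish r corresponds to Orsolish l word-finally.
Applying these to Ormolish 'fehobur':
  fehobur → fehobor   (u→o after a consonant, before r)
  fehobor → fehobol   (r→l word-finally)
So the Orsolish cognate is 'fehobol'.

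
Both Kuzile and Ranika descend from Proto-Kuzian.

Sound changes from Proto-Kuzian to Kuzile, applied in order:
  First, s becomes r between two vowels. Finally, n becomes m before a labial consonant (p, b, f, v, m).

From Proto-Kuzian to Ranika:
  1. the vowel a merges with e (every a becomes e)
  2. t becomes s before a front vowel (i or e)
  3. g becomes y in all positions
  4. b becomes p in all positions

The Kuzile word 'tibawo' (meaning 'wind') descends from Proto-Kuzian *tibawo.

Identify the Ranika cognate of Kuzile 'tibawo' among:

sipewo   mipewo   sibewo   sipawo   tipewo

Ranika: *tibawo
  tibawo → tibewo   [vowel merger]
  tibewo → sibewo   [palatalisation]
  sibewo (rule 3 does not apply)
  sibewo → sipewo   [unconditioned shift]
  giving Ranika sipewo.
Only 'sipewo' matches the regular Ranika development of *tibawo.

sipewo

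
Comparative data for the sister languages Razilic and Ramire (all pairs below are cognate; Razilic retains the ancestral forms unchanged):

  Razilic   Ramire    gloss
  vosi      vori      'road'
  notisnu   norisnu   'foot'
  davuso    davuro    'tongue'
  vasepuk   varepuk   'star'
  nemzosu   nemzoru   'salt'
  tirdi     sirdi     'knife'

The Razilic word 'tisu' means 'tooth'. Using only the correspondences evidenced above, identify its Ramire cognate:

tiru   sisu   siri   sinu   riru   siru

siru

tirdi ~ sirdi — Razilic t corresponds to Ramire s word-initially before a front vowel.
nemzosu ~ nemzoru — Razilic s corresponds to Ramire r between vowels (before a back vowel).
Applying these to Razilic 'tisu':
  tisu → sisu   (t→s word-initially before a front vowel)
  sisu → siru   (s→r between vowels (before a back vowel))
So the Ramire cognate is 'siru'.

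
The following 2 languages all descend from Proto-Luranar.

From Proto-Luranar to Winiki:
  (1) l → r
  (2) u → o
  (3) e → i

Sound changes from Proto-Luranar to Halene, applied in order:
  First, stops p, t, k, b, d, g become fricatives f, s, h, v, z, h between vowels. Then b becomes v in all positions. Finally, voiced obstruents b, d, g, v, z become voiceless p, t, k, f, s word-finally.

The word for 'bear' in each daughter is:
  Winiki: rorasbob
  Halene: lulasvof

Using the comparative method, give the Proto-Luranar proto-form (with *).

*lulasbob

Position 8: Winiki has b, Halene has f. Winiki preserves b here (none of its changes turn any other segment into b), so the proto-segment is *b.
Position 2: Winiki has o, Halene has u. Halene preserves u here (none of its changes turn any other segment into u), so the proto-segment is *u.
Verify the candidate proto-form against each daughter:
Winiki: start from *lulasbob.
  rule 1 (unconditioned shift): lulasbob → rurasbob
  rule 2 (vowel merger): rurasbob → rorasbob
  rule 3: no change — rorasbob
  ⇒ Winiki rorasbob
Halene: *lulasbob > lulasvov > lulasvof  (by unconditioned shift, final devoicing)
No other proto-form is consistent with every reflex, so the reconstruction is *lulasbob.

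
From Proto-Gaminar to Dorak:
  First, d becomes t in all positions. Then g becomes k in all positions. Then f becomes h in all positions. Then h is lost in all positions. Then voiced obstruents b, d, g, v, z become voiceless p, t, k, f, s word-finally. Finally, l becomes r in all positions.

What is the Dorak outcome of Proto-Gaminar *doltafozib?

tortaozip

Dorak: start from *doltafozib.
  rule 1 (unconditioned shift): doltafozib → toltafozib
  rule 2: no change — toltafozib
  rule 3 (unconditioned shift): toltafozib → toltahozib
  rule 4 (h-loss): toltahozib → toltaozib
  rule 5 (final devoicing): toltaozib → toltaozip
  rule 6 (unconditioned shift): toltaozip → tortaozip
  ⇒ Dorak tortaozip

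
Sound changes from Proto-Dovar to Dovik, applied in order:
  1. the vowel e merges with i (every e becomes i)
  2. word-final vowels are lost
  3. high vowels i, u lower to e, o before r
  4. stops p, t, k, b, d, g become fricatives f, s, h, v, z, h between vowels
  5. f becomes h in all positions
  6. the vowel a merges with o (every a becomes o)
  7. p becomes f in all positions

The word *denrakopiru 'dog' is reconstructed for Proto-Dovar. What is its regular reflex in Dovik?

Dovik: *denrakopiru > dinrakopiru > dinrakopir > dinrakoper > dinrahofer > dinrahoher > dinrohoher  (by vowel merger, apocope, pre-rhotic lowering, intervocalic lenition, unconditioned shift, vowel merger)

dinrohoher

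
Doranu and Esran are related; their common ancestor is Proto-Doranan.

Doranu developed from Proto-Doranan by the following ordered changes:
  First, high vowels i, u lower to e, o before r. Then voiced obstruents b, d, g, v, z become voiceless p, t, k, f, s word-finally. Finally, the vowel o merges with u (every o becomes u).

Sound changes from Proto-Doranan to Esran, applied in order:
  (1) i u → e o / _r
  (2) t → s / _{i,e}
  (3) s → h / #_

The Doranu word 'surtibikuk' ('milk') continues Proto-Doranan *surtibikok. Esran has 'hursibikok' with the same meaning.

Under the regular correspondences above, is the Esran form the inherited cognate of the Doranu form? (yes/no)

Derive the expected Esran reflex of *surtibikok:
Esran: *surtibikok > sortibikok > sorsibikok > horsibikok  (by pre-rhotic lowering, palatalisation, debuccalisation)
The regular Esran reflex would be 'horsibikok', but the attested form is 'hursibikok'. The correspondence is irregular, so they are not cognates (the Esran form has a different source).

no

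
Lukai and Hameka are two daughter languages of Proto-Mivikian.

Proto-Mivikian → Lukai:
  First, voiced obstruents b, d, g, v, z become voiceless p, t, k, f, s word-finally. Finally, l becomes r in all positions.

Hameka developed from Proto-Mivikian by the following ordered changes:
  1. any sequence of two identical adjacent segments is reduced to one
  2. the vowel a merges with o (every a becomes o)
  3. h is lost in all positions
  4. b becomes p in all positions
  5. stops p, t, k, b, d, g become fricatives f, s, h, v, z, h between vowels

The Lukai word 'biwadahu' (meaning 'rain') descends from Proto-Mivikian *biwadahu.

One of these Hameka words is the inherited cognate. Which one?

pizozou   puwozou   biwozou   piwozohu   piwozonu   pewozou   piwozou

Hameka: *biwadahu
  biwadahu (rule 1 does not apply)
  biwadahu → biwodohu   [vowel merger]
  biwodohu → biwodou   [h-loss]
  biwodou → piwodou   [unconditioned shift]
  piwodou → piwozou   [intervocalic lenition]
  giving Hameka piwozou.
Only 'piwozou' matches the regular Hameka development of *biwadahu.

piwozou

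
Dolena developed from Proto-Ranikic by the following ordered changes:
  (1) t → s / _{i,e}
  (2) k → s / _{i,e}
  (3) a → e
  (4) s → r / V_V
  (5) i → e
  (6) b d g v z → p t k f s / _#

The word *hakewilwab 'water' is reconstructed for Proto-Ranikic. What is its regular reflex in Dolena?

Dolena: start from *hakewilwab.
  rule 1: no change — hakewilwab
  rule 2 (palatalisation): hakewilwab → hasewilwab
  rule 3 (vowel merger): hasewilwab → hesewilweb
  rule 4 (rhotacism): hesewilweb → herewilweb
  rule 5 (vowel merger): herewilweb → herewelweb
  rule 6 (final devoicing): herewelweb → herewelwep
  ⇒ Dolena herewelwep

herewelwep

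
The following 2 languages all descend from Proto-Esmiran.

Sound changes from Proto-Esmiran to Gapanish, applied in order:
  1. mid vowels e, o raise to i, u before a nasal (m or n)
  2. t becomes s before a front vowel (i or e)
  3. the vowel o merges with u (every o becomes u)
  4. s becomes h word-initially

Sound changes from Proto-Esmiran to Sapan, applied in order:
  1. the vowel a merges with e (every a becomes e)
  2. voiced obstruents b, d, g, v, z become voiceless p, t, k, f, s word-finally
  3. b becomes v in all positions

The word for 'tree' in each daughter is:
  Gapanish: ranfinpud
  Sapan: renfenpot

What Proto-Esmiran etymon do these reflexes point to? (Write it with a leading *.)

Position 2: Gapanish has a, Sapan has e. Gapanish preserves a here (none of its changes turn any other segment into a), so the proto-segment is *a.
Position 9: Gapanish has d, Sapan has t. Gapanish preserves d here (none of its changes turn any other segment into d), so the proto-segment is *d.
Verify the candidate proto-form against each daughter:
Gapanish: *ranfenpod
  ranfenpod → ranfinpod   [pre-nasal raising]
  ranfinpod (rule 2 does not apply)
  ranfinpod → ranfinpud   [vowel merger]
  ranfinpud (rule 4 does not apply)
  giving Gapanish ranfinpud.
Sapan: *ranfenpod
  ranfenpod → renfenpod   [vowel merger]
  renfenpod → renfenpot   [final devoicing]
  renfenpot (rule 3 does not apply)
  giving Sapan renfenpot.
*ranfenpod is the unique common source.

*ranfenpod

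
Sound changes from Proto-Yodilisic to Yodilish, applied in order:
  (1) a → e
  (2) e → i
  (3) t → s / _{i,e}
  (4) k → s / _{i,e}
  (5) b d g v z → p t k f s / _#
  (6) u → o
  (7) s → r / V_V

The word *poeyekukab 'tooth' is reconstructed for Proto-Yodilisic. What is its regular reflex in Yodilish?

poiyikorip

Yodilish: *poeyekukab > poeyekukeb > poiyikukib > poiyikusib > poiyikusip > poiyikosip > poiyikorip  (by vowel merger, vowel merger, palatalisation, final devoicing, vowel merger, rhotacism)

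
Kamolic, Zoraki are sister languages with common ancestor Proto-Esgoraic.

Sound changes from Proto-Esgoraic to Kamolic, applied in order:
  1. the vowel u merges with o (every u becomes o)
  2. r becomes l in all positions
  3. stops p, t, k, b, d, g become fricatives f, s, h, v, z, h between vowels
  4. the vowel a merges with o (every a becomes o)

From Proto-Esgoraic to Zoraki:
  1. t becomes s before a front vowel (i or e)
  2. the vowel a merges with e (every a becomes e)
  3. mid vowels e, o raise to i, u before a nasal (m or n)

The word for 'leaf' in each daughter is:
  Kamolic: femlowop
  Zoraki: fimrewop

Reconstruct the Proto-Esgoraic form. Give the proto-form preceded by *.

Position 2: Kamolic has e, Zoraki has i. Kamolic preserves e here (none of its changes turn any other segment into e), so the proto-segment is *e.
Position 4: Kamolic has l, Zoraki has r. Zoraki preserves r here (none of its changes turn any other segment into r), so the proto-segment is *r.
Position 5: Kamolic has o, Zoraki has e. Taking the neighbouring segments as reconstructed: Kamolic o could go back to *a or *o or *u; Zoraki e could go back to *a or *e — the one source consistent with every daughter is *a.
Continuing position by position gives *femrawop; check it forward:
Kamolic: *femrawop
  femrawop (rule 1 does not apply)
  femrawop → femlawop   [unconditioned shift]
  femlawop (rule 3 does not apply)
  femlawop → femlowop   [vowel merger]
  giving Kamolic femlowop.
Zoraki: start from *femrawop.
  rule 1: no change — femrawop
  rule 2 (vowel merger): femrawop → femrewop
  rule 3 (pre-nasal raising): femrewop → fimrewop
  ⇒ Zoraki fimrewop
*femrawop is the unique common source.

*femrawop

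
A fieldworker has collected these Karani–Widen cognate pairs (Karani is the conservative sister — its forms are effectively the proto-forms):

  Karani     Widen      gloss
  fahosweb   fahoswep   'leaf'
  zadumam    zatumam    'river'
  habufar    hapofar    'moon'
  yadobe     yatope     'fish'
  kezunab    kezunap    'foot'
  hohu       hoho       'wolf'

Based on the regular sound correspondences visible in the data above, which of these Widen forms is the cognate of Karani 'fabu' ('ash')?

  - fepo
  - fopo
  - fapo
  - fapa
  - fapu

habufar ~ hapofar — Karani b corresponds to Widen p between vowels (before a back vowel).
hohu ~ hoho — Karani u corresponds to Widen o word-finally.
Applying these to Karani 'fabu':
  fabu → fapu   (b→p between vowels (before a back vowel))
  fapu → fapo   (u→o word-finally)
So the Widen cognate is 'fapo'.

fapo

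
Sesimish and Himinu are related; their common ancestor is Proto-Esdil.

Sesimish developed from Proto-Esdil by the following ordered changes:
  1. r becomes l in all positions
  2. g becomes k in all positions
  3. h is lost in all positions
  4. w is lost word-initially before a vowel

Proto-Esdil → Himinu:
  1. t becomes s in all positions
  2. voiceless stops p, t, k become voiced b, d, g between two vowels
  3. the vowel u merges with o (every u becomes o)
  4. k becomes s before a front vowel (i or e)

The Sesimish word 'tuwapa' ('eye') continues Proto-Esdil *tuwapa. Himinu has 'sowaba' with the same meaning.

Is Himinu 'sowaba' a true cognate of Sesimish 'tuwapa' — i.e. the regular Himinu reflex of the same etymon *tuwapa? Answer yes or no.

Derive the expected Himinu reflex of *tuwapa:
Himinu: *tuwapa
  tuwapa → suwapa   [unconditioned shift]
  suwapa → suwaba   [intervocalic voicing]
  suwaba → sowaba   [vowel merger]
  sowaba (rule 4 does not apply)
  giving Himinu sowaba.
Himinu 'sowaba' matches the regular reflex exactly, so the pair is cognate.

yes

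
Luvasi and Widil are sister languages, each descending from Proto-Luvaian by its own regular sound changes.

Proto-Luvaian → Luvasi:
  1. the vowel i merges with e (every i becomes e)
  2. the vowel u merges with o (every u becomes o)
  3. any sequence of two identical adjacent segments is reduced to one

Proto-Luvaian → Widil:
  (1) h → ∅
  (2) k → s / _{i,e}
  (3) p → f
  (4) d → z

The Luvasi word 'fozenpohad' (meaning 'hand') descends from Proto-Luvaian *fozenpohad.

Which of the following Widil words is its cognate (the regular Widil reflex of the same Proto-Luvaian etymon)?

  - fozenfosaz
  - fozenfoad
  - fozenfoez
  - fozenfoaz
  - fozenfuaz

fozenfoaz

Widil: start from *fozenpohad.
  rule 1 (h-loss): fozenpohad → fozenpoad
  rule 2: no change — fozenpoad
  rule 3 (unconditioned shift): fozenpoad → fozenfoad
  rule 4 (unconditioned shift): fozenfoad → fozenfoaz
  ⇒ Widil fozenfoaz
Among the options, 'fozenfoaz' alone shows every Widil change applied in order.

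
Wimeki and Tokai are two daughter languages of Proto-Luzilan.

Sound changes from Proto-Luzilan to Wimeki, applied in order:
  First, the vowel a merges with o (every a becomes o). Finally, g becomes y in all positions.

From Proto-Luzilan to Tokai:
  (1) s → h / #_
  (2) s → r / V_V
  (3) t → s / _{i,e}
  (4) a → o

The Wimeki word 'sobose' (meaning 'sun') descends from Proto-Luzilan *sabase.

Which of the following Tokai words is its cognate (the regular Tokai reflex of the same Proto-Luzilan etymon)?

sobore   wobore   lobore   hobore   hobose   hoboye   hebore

Tokai: *sabase
  sabase → habase   [debuccalisation]
  habase → habare   [rhotacism]
  habare (rule 3 does not apply)
  habare → hobore   [vowel merger]
  giving Tokai hobore.
Among the options, 'hobore' alone shows every Tokai change applied in order.

hobore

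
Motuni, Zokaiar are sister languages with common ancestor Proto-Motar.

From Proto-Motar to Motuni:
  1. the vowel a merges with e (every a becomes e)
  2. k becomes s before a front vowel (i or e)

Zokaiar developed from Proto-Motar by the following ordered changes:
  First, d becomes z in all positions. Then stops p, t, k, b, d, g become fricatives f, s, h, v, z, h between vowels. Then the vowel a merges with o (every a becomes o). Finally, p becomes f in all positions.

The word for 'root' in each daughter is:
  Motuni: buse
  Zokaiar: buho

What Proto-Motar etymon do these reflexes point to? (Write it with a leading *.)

Position 3: Motuni has s, Zokaiar has h. Taking the neighbouring segments as reconstructed: Motuni s could go back to *k or *s; Zokaiar h could go back to *k or *g or *h — the one source consistent with every daughter is *k.
Position 4: Motuni has e, Zokaiar has o. Taking the neighbouring segments as reconstructed: Motuni e could go back to *a or *e; Zokaiar o could go back to *a or *o — the one source consistent with every daughter is *a.
Verify the candidate proto-form against each daughter:
Motuni: *buka
  buka → buke   [vowel merger]
  buke → buse   [palatalisation]
  giving Motuni buse.
Zokaiar: *buka
  buka (rule 1 does not apply)
  buka → buha   [intervocalic lenition]
  buha → buho   [vowel merger]
  buho (rule 4 does not apply)
  giving Zokaiar buho.
No other proto-form is consistent with every reflex, so the reconstruction is *buka.

*buka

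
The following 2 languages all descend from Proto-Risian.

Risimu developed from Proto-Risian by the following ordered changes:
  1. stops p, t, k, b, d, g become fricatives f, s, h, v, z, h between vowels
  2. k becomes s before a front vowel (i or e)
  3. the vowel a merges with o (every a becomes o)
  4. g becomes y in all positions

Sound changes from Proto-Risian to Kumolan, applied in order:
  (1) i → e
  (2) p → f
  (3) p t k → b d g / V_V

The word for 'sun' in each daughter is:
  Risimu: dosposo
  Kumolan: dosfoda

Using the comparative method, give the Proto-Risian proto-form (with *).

Position 4: Risimu has p, Kumolan has f. Risimu preserves p here (none of its changes turn any other segment into p), so the proto-segment is *p.
Position 6: Risimu has s, Kumolan has d. Taking the neighbouring segments as reconstructed: Risimu s could go back to *t or *s; Kumolan d could go back to *t or *d — the one source consistent with every daughter is *t.
Position 7: Risimu has o, Kumolan has a. Kumolan preserves a here (none of its changes turn any other segment into a), so the proto-segment is *a.
The remaining positions agree across the daughters. Check the candidate against every language:
Risimu: start from *dospota.
  rule 1 (intervocalic lenition): dospota → dosposa
  rule 2: no change — dosposa
  rule 3 (vowel merger): dosposa → dosposo
  rule 4: no change — dosposo
  ⇒ Risimu dosposo
Kumolan: *dospota
  dospota (rule 1 does not apply)
  dospota → dosfota   [unconditioned shift]
  dosfota → dosfoda   [intervocalic voicing]
  giving Kumolan dosfoda.
*dospota is the unique common source.

*dospota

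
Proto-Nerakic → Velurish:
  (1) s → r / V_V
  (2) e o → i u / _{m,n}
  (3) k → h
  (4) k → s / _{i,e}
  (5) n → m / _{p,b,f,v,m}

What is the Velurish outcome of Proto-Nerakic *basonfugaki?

barumfugahi

Velurish: *basonfugaki > baronfugaki > barunfugaki > barunfugahi > barumfugahi  (by rhotacism, pre-nasal raising, unconditioned shift, nasal place assimilation)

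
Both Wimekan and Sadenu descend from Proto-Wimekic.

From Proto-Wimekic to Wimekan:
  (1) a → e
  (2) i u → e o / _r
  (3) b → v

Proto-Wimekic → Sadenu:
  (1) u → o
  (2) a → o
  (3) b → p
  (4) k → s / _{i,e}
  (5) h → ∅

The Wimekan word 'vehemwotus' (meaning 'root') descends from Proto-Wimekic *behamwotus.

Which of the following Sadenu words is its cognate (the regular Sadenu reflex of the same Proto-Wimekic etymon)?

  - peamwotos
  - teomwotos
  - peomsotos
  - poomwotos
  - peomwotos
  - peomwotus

peomwotos

Sadenu: start from *behamwotus.
  rule 1 (vowel merger): behamwotus → behamwotos
  rule 2 (vowel merger): behamwotos → behomwotos
  rule 3 (unconditioned shift): behomwotos → pehomwotos
  rule 4: no change — pehomwotos
  rule 5 (h-loss): pehomwotos → peomwotos
  ⇒ Sadenu peomwotos
Among the options, 'peomwotos' alone shows every Sadenu change applied in order.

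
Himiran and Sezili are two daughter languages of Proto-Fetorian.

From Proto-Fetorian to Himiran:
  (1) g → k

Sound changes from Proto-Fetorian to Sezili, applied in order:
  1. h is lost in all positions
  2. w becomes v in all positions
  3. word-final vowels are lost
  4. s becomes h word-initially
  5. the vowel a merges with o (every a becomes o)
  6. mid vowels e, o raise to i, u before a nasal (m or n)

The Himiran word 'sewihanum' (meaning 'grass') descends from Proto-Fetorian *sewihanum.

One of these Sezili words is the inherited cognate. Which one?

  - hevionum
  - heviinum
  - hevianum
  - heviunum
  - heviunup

Sezili: start from *sewihanum.
  rule 1 (h-loss): sewihanum → sewianum
  rule 2 (unconditioned shift): sewianum → sevianum
  rule 3: no change — sevianum
  rule 4 (debuccalisation): sevianum → hevianum
  rule 5 (vowel merger): hevianum → hevionum
  rule 6 (pre-nasal raising): hevionum → heviunum
  ⇒ Sezili heviunum
The other candidates each miss or misapply at least one Sezili change.

heviunum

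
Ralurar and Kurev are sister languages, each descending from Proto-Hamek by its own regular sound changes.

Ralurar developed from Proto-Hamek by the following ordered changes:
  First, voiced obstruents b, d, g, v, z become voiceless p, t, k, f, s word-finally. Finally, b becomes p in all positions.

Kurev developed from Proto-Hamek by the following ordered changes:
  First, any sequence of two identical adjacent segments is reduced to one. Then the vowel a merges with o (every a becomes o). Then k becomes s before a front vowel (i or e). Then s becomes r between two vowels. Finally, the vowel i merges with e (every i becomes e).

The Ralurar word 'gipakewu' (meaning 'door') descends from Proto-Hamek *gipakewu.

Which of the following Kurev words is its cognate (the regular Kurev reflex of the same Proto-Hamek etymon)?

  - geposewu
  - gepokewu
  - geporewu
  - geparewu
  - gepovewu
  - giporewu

Kurev: *gipakewu
  gipakewu (rule 1 does not apply)
  gipakewu → gipokewu   [vowel merger]
  gipokewu → giposewu   [palatalisation]
  giposewu → giporewu   [rhotacism]
  giporewu → geporewu   [vowel merger]
  giving Kurev geporewu.
The other candidates each miss or misapply at least one Kurev change.

geporewu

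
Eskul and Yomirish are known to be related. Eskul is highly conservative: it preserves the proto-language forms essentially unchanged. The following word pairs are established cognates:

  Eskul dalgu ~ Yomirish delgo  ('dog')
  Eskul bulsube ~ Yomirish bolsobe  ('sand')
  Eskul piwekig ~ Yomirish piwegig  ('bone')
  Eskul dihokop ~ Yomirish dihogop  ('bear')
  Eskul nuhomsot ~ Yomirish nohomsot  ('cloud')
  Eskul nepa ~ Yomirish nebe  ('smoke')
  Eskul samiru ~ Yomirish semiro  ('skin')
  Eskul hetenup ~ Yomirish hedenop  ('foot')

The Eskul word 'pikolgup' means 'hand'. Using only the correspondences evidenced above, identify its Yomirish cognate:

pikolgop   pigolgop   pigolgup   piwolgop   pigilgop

dihokop ~ dihogop — Eskul k corresponds to Yomirish g between vowels (before a back vowel).
hetenup ~ hedenop — Eskul u corresponds to Yomirish o after a consonant, before a labial obstruent.
Applying these to Eskul 'pikolgup':
  pikolgup → pigolgup   (k→g between vowels (before a back vowel))
  pigolgup → pigolgop   (u→o after a consonant, before a labial obstruent)
So the Yomirish cognate is 'pigolgop'.

pigolgop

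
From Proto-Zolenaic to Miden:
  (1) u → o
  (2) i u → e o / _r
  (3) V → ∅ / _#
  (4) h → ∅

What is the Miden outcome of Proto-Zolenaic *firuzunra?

ferozonr

Miden: *firuzunra
  firuzunra → firozonra   [vowel merger]
  firozonra → ferozonra   [pre-rhotic lowering]
  ferozonra → ferozonr   [apocope]
  ferozonr (rule 4 does not apply)
  giving Miden ferozonr.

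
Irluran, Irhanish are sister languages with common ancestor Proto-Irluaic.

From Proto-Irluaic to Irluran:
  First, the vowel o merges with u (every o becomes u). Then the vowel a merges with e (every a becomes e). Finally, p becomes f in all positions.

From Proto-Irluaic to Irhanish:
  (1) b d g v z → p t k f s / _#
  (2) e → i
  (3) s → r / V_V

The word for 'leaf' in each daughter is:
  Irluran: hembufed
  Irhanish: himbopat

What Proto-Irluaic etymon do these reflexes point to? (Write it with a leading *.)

Position 5: Irluran has u, Irhanish has o. Irhanish preserves o here (none of its changes turn any other segment into o), so the proto-segment is *o.
Position 2: Irluran has e, Irhanish has i. Taking the neighbouring segments as reconstructed: Irluran e could go back to *a or *e; Irhanish i could go back to *e or *i — the one source consistent with every daughter is *e.
This points to *hembopad. Verify forward in each daughter:
Irluran: *hembopad > hembupad > hembuped > hembufed  (by vowel merger, vowel merger, unconditioned shift)
Irhanish: *hembopad > hembopat > himbopat  (by final devoicing, vowel merger)
Only *hembopad yields all of Irluran hembufed, Irhanish himbopat.

*hembopad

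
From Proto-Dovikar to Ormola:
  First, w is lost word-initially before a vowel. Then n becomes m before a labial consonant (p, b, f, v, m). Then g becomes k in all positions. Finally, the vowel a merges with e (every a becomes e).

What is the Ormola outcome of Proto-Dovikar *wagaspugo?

Ormola: start from *wagaspugo.
  rule 1 (glide loss): wagaspugo → agaspugo
  rule 2: no change — agaspugo
  rule 3 (unconditioned shift): agaspugo → akaspuko
  rule 4 (vowel merger): akaspuko → ekespuko
  ⇒ Ormola ekespuko

ekespuko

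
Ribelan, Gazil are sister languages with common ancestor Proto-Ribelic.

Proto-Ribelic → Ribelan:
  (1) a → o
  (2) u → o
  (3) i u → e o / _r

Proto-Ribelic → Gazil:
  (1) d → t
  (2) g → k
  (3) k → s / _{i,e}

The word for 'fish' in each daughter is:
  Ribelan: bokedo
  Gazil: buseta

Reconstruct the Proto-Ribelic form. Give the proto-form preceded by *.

Position 6: Ribelan has o, Gazil has a. Gazil preserves a here (none of its changes turn any other segment into a), so the proto-segment is *a.
Position 3: Ribelan has k, Gazil has s. Ribelan preserves k here (none of its changes turn any other segment into k), so the proto-segment is *k.
Continuing position by position gives *bukeda; check it forward:
Ribelan: start from *bukeda.
  rule 1 (vowel merger): bukeda → bukedo
  rule 2 (vowel merger): bukedo → bokedo
  rule 3: no change — bokedo
  ⇒ Ribelan bokedo
Gazil: start from *bukeda.
  rule 1 (unconditioned shift): bukeda → buketa
  rule 2: no change — buketa
  rule 3 (palatalisation): buketa → buseta
  ⇒ Gazil buseta
No other proto-form is consistent with every reflex, so the reconstruction is *bukeda.

*bukeda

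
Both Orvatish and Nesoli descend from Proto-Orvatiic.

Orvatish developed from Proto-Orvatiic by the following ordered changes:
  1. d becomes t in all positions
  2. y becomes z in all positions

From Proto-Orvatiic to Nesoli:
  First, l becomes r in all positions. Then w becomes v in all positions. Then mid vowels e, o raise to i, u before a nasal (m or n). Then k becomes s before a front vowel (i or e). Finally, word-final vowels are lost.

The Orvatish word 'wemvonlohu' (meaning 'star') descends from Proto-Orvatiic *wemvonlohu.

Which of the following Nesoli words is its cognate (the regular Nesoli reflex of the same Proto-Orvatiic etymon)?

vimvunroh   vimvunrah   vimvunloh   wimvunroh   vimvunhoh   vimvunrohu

Nesoli: start from *wemvonlohu.
  rule 1 (unconditioned shift): wemvonlohu → wemvonrohu
  rule 2 (unconditioned shift): wemvonrohu → vemvonrohu
  rule 3 (pre-nasal raising): vemvonrohu → vimvunrohu
  rule 4: no change — vimvunrohu
  rule 5 (apocope): vimvunrohu → vimvunroh
  ⇒ Nesoli vimvunroh
The other candidates each miss or misapply at least one Nesoli change.

vimvunroh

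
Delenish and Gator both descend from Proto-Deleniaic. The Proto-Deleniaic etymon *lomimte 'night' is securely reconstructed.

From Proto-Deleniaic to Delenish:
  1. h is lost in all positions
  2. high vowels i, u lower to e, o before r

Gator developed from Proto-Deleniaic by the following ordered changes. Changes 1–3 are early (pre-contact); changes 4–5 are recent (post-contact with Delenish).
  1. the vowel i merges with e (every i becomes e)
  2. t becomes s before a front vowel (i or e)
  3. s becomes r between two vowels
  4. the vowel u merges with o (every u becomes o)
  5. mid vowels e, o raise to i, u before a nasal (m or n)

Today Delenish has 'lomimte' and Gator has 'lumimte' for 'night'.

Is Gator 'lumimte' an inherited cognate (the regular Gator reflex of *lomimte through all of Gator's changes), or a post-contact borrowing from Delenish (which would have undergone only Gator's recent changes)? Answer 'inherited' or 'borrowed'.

If inherited, *lomimte would pass through all of Gator's changes:
Gator: *lomimte > lomemte > lomemse > lumimse  (by vowel merger, palatalisation, pre-nasal raising)
If borrowed from Delenish 'lomimte' after the early changes, it would undergo only the recent ones:
  rule 4 (vowel merger): no change (lomimte)
  rule 5 (pre-nasal raising): lomimte → lumimte
  ⇒ as a loan: lumimte
Gator 'lumimte' matches the loan outcome 'lumimte', not the inherited 'lumimse' — it skipped the early Gator changes, so it was borrowed from Delenish.

borrowed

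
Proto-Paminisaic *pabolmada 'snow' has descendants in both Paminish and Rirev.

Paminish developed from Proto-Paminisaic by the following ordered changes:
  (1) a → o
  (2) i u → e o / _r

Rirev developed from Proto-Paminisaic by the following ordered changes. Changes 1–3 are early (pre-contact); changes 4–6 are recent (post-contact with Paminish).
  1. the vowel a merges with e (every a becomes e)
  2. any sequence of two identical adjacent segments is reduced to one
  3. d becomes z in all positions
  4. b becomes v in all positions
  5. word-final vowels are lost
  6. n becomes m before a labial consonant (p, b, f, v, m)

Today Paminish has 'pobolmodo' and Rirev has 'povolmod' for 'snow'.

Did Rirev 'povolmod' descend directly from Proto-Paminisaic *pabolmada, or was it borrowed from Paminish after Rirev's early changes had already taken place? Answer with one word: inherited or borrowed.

borrowed

If inherited, *pabolmada would pass through all of Rirev's changes:
Rirev: *pabolmada > pebolmede > pebolmeze > pevolmeze > pevolmez  (by vowel merger, unconditioned shift, unconditioned shift, apocope)
If borrowed from Paminish 'pobolmodo' after the early changes, it would undergo only the recent ones:
  rule 4 (unconditioned shift): pobolmodo → povolmodo
  rule 5 (apocope): povolmodo → povolmod
  rule 6 (nasal place assimilation): no change (povolmod)
  ⇒ as a loan: povolmod
Rirev 'povolmod' matches the loan outcome 'povolmod', not the inherited 'pevolmez' — it skipped the early Rirev changes, so it was borrowed from Paminish.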